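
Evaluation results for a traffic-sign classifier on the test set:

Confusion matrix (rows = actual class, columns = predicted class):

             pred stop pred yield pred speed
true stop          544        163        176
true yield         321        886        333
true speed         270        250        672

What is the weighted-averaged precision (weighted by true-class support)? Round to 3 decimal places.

0.595

Per-class precision (TP/(TP+FP)):
  stop: TP=544, FP=321+270=591 → 544/1135 = 0.4793
  yield: TP=886, FP=163+250=413 → 886/1299 = 0.6821
  speed: TP=672, FP=176+333=509 → 672/1181 = 0.5690
Weighted-precision = Σ (supportᵢ/N)·precisionᵢ with N=3615: (883/3615)·0.4793 + (1540/3615)·0.6821 + (1192/3615)·0.5690 = 0.595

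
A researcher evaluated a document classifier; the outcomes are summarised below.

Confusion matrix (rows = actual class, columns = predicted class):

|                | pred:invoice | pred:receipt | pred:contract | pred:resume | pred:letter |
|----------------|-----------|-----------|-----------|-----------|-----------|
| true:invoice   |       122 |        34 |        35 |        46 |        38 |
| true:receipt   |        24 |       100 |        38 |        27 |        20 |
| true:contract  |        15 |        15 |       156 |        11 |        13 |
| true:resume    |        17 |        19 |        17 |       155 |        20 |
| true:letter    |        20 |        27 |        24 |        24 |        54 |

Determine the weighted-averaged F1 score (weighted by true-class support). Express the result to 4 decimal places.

0.5420

Per-class F1 score (2·TP/(2·TP+FP+FN)):
  invoice: TP=122, FP=24+15+17+20=76, FN=34+35+46+38=153 → 244/473 = 0.51586
  receipt: TP=100, FP=34+15+19+27=95, FN=24+38+27+20=109 → 200/404 = 0.49505
  contract: TP=156, FP=35+38+17+24=114, FN=15+15+11+13=54 → 312/480 = 0.65000
  resume: TP=155, FP=46+27+11+24=108, FN=17+19+17+20=73 → 310/491 = 0.63136
  letter: TP=54, FP=38+20+13+20=91, FN=20+27+24+24=95 → 108/294 = 0.36735
Weighted-F1 score = Σ (supportᵢ/N)·F1 scoreᵢ with N=1071: (275/1071)·0.51586 + (209/1071)·0.49505 + (210/1071)·0.65000 + (228/1071)·0.63136 + (149/1071)·0.36735 = 0.5420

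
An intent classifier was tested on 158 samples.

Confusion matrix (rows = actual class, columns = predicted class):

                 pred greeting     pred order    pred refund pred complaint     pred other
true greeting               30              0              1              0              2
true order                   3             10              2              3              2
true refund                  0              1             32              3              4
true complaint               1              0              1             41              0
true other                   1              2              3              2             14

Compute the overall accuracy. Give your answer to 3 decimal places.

0.804

Accuracy = trace / total = (30+10+32+41+14=127) / 158 = 127/158 = 0.804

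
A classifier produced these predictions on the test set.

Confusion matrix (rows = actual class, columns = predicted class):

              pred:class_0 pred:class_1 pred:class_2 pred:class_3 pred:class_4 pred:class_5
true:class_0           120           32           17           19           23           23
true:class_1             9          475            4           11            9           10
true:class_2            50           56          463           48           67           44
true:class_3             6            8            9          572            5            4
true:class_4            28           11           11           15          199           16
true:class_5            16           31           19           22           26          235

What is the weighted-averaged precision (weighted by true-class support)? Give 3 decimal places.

0.770

Per-class precision (TP/(TP+FP)):
  class_0: TP=120, FP=9+50+6+28+16=109 → 120/229 = 0.5240
  class_1: TP=475, FP=32+56+8+11+31=138 → 475/613 = 0.7749
  class_2: TP=463, FP=17+4+9+11+19=60 → 463/523 = 0.8853
  class_3: TP=572, FP=19+11+48+15+22=115 → 572/687 = 0.8326
  class_4: TP=199, FP=23+9+67+5+26=130 → 199/329 = 0.6049
  class_5: TP=235, FP=23+10+44+4+16=97 → 235/332 = 0.7078
Weighted-precision = Σ (supportᵢ/N)·precisionᵢ with N=2713: (234/2713)·0.5240 + (518/2713)·0.7749 + (728/2713)·0.8853 + (604/2713)·0.8326 + (280/2713)·0.6049 + (349/2713)·0.7078 = 0.770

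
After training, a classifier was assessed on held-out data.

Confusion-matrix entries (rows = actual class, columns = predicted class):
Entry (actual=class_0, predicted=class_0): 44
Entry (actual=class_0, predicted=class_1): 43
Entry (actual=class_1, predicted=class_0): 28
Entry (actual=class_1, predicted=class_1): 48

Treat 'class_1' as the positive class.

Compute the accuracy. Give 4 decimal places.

0.5644

Accuracy = (TP+TN)/N = (48+44)/163 = 0.5644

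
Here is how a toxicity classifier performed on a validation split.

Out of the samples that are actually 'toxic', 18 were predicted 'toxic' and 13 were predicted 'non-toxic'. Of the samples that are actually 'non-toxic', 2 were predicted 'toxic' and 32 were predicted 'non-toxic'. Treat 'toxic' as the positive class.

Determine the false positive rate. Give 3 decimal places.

0.059

FPR = FP/(FP+TN) = 2/(2+32) = 0.059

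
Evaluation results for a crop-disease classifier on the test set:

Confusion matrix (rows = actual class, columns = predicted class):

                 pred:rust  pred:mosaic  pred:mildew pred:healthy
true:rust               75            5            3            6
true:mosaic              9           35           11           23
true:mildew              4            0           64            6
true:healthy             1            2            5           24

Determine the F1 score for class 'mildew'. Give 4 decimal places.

0.8153

One-vs-rest for 'mildew': TP = diagonal; FP = other classes predicted 'mildew'; FN = 'mildew' predicted as other.
F1 score = 2·TP/(2·TP+FP+FN).
mildew: TP=64, FP=3+11+5=19, FN=4+0+6=10 → 128/157 = 0.81529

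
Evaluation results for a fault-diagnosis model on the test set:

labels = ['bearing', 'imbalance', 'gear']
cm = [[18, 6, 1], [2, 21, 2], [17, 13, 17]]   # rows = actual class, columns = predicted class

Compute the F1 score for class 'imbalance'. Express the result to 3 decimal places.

Treat 'imbalance' as positive and all other classes as negative.
F1 score = 2·TP/(2·TP+FP+FN).
imbalance: TP=21, FP=6+13=19, FN=2+2=4 → 42/65 = 0.6462

0.646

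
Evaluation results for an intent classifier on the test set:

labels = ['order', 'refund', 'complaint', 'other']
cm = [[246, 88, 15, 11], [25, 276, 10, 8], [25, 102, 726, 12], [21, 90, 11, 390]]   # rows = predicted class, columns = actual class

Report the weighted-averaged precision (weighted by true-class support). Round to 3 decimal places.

0.806

Per-class precision (TP/(TP+FP)):
  order: TP=246, FP=88+15+11=114 → 246/360 = 0.6833
  refund: TP=276, FP=25+10+8=43 → 276/319 = 0.8652
  complaint: TP=726, FP=25+102+12=139 → 726/865 = 0.8393
  other: TP=390, FP=21+90+11=122 → 390/512 = 0.7617
Weighted-precision = Σ (supportᵢ/N)·precisionᵢ with N=2056: (317/2056)·0.6833 + (556/2056)·0.8652 + (762/2056)·0.8393 + (421/2056)·0.7617 = 0.806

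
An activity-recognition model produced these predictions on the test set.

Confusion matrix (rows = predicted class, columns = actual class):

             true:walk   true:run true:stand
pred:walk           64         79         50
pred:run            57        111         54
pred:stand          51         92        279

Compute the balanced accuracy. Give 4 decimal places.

0.4981

Balanced accuracy = mean of per-class recall.
  walk: recall = 64/172 = 0.37209
  run: recall = 111/282 = 0.39362
  stand: recall = 279/383 = 0.72846
Mean = (0.37209 + 0.39362 + 0.72846) / 3 = 0.4981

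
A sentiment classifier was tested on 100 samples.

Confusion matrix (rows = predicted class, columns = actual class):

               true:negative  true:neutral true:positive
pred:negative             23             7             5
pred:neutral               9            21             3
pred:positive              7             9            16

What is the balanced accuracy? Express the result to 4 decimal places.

Balanced accuracy = mean of per-class recall.
  negative: recall = 23/39 = 0.58974
  neutral: recall = 21/37 = 0.56757
  positive: recall = 16/24 = 0.66667
Mean = (0.58974 + 0.56757 + 0.66667) / 3 = 0.6080

0.6080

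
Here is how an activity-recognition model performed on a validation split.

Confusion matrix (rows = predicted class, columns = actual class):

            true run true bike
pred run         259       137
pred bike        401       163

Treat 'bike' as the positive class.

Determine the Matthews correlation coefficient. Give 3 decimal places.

MCC = (TP·TN − FP·FN) / √((TP+FP)(TP+FN)(TN+FP)(TN+FN))
Numerator = 163·259 − 401·137 = -12720
Denominator = √(564·300·660·396) = √44222112000 = 210290.5419
MCC = -12720 / 210290.5419 = -0.060

-0.060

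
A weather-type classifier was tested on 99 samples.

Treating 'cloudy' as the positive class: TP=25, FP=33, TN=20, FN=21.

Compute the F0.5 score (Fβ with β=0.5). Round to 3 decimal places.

0.450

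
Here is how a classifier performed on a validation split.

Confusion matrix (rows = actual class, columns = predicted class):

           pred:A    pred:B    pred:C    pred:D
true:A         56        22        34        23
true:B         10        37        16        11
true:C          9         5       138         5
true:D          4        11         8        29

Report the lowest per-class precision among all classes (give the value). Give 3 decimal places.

Per-class precision (TP/(TP+FP)):
  A: TP=56, FP=10+9+4=23 → 56/79 = 0.7089
  B: TP=37, FP=22+5+11=38 → 37/75 = 0.4933
  C: TP=138, FP=34+16+8=58 → 138/196 = 0.7041
  D: TP=29, FP=23+11+5=39 → 29/68 = 0.4265
Lowest is class 'D' with precision = 0.426.

0.426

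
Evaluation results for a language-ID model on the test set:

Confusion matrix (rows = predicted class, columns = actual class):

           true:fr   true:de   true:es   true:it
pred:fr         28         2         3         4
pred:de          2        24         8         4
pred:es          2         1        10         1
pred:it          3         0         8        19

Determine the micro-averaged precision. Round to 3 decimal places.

Micro-averaging pools counts across classes: ΣTP=81, ΣFP=38, ΣFN=38.
Micro-precision = TP/(TP+FP) on pooled counts = 0.681 (equals overall accuracy in single-label multiclass).

0.681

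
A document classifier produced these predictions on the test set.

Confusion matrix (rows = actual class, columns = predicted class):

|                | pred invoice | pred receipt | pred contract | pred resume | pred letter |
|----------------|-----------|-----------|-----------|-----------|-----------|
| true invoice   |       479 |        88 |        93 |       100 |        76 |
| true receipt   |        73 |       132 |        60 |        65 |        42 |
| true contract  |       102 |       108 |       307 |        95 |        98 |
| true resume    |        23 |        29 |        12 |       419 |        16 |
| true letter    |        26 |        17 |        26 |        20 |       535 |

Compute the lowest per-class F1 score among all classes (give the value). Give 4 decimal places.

0.3539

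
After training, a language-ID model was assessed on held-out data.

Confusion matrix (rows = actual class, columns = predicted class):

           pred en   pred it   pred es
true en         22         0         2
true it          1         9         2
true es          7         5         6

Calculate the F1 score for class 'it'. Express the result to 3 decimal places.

0.692

F1 score = 2·TP/(2·TP+FP+FN).
it: TP=9, FP=0+5=5, FN=1+2=3 → 18/26 = 0.6923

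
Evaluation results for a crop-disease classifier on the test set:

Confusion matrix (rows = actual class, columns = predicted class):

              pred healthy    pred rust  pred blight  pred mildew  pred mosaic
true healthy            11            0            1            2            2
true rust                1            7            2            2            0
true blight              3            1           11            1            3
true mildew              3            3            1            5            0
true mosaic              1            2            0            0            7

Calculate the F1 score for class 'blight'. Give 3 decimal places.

0.647

F1 score = 2·TP/(2·TP+FP+FN).
blight: TP=11, FP=1+2+1+0=4, FN=3+1+1+3=8 → 22/34 = 0.6471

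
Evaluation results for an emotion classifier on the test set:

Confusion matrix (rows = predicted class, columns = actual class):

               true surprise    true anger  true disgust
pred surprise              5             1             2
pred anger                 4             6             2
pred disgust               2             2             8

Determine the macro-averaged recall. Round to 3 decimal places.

0.596

Per-class recall (TP/(TP+FN)):
  surprise: TP=5, FN=4+2=6 → 5/11 = 0.4545
  anger: TP=6, FN=1+2=3 → 6/9 = 0.6667
  disgust: TP=8, FN=2+2=4 → 8/12 = 0.6667
Macro-recall = mean = (0.4545 + 0.6667 + 0.6667) / 3 = 0.596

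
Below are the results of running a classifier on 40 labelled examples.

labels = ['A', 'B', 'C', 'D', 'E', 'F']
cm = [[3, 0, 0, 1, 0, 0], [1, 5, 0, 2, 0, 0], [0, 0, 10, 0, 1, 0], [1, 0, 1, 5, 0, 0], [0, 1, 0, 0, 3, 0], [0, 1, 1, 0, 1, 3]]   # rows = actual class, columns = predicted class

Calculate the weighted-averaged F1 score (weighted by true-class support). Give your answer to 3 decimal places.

Per-class F1 score (2·TP/(2·TP+FP+FN)):
  A: TP=3, FP=1+0+1+0+0=2, FN=0+0+1+0+0=1 → 6/9 = 0.6667
  B: TP=5, FP=0+0+0+1+1=2, FN=1+0+2+0+0=3 → 10/15 = 0.6667
  C: TP=10, FP=0+0+1+0+1=2, FN=0+0+0+1+0=1 → 20/23 = 0.8696
  D: TP=5, FP=1+2+0+0+0=3, FN=1+0+1+0+0=2 → 10/15 = 0.6667
  E: TP=3, FP=0+0+1+0+1=2, FN=0+1+0+0+0=1 → 6/9 = 0.6667
  F: TP=3, FP=0+0+0+0+0=0, FN=0+1+1+0+1=3 → 6/9 = 0.6667
Weighted-F1 score = Σ (supportᵢ/N)·F1 scoreᵢ with N=40: (4/40)·0.6667 + (8/40)·0.6667 + (11/40)·0.8696 + (7/40)·0.6667 + (4/40)·0.6667 + (6/40)·0.6667 = 0.722

0.722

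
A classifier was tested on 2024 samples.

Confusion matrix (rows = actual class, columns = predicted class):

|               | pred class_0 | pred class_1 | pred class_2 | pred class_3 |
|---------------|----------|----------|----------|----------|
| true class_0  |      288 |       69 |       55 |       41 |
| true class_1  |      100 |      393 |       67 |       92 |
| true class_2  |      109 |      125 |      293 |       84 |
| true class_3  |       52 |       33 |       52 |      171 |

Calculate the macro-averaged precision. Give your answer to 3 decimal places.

Per-class precision (TP/(TP+FP)):
  class_0: TP=288, FP=100+109+52=261 → 288/549 = 0.5246
  class_1: TP=393, FP=69+125+33=227 → 393/620 = 0.6339
  class_2: TP=293, FP=55+67+52=174 → 293/467 = 0.6274
  class_3: TP=171, FP=41+92+84=217 → 171/388 = 0.4407
Macro-precision = mean = (0.5246 + 0.6339 + 0.6274 + 0.4407) / 4 = 0.557

0.557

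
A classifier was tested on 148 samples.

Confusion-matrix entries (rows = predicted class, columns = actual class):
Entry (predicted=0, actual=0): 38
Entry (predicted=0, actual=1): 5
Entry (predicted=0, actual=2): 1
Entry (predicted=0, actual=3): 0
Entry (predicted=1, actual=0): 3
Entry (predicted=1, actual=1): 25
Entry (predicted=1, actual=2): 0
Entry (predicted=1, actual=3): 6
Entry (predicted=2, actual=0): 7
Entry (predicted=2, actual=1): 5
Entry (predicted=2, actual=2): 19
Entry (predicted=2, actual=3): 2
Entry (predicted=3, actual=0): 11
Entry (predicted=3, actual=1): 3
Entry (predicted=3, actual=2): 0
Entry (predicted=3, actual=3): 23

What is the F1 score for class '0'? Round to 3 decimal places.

0.738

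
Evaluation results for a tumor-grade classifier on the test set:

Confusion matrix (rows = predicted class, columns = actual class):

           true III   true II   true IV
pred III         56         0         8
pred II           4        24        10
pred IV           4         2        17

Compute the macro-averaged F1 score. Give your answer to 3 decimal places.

0.737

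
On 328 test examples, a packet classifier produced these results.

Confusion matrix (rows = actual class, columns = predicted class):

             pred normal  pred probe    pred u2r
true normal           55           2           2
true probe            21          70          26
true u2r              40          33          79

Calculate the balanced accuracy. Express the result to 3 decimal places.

0.683

Balanced accuracy = mean of per-class recall.
  normal: recall = 55/59 = 0.9322
  probe: recall = 70/117 = 0.5983
  u2r: recall = 79/152 = 0.5197
Mean = (0.9322 + 0.5983 + 0.5197) / 3 = 0.683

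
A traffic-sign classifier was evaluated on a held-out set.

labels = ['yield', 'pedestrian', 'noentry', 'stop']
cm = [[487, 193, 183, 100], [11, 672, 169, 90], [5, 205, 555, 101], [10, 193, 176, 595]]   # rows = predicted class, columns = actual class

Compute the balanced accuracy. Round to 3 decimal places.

0.666

Balanced accuracy = mean of per-class recall.
  yield: recall = 487/513 = 0.9493
  pedestrian: recall = 672/1263 = 0.5321
  noentry: recall = 555/1083 = 0.5125
  stop: recall = 595/886 = 0.6716
Mean = (0.9493 + 0.5321 + 0.5125 + 0.6716) / 4 = 0.666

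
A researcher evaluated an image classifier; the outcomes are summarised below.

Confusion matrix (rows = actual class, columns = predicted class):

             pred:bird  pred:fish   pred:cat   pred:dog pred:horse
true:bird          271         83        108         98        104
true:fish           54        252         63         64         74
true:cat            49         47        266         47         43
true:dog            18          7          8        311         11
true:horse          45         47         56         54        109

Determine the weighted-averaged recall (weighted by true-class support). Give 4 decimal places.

Per-class recall (TP/(TP+FN)):
  bird: TP=271, FN=83+108+98+104=393 → 271/664 = 0.40813
  fish: TP=252, FN=54+63+64+74=255 → 252/507 = 0.49704
  cat: TP=266, FN=49+47+47+43=186 → 266/452 = 0.58850
  dog: TP=311, FN=18+7+8+11=44 → 311/355 = 0.87606
  horse: TP=109, FN=45+47+56+54=202 → 109/311 = 0.35048
Weighted-recall = Σ (supportᵢ/N)·recallᵢ with N=2289: (664/2289)·0.40813 + (507/2289)·0.49704 + (452/2289)·0.58850 + (355/2289)·0.87606 + (311/2289)·0.35048 = 0.5282

0.5282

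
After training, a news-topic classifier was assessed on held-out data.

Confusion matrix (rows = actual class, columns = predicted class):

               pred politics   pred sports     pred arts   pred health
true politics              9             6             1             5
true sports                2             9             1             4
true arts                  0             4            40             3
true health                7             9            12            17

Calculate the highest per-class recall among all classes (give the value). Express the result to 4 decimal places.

0.8511

Per-class recall (TP/(TP+FN)):
  politics: TP=9, FN=6+1+5=12 → 9/21 = 0.42857
  sports: TP=9, FN=2+1+4=7 → 9/16 = 0.56250
  arts: TP=40, FN=0+4+3=7 → 40/47 = 0.85106
  health: TP=17, FN=7+9+12=28 → 17/45 = 0.37778
Highest is class 'arts' with recall = 0.8511.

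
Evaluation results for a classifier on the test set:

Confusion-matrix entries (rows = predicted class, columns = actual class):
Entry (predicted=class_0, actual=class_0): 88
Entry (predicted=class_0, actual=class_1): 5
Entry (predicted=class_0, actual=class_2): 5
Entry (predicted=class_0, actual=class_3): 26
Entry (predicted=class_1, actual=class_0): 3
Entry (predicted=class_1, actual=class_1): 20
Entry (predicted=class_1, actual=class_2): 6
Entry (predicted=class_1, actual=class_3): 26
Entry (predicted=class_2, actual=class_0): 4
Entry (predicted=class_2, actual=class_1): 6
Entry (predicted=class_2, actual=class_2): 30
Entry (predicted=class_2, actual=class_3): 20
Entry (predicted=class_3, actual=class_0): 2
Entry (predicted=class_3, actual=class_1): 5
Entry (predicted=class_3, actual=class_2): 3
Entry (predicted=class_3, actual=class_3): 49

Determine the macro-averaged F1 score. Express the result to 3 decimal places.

Per-class F1 score (2·TP/(2·TP+FP+FN)):
  class_0: TP=88, FP=5+5+26=36, FN=3+4+2=9 → 176/221 = 0.7964
  class_1: TP=20, FP=3+6+26=35, FN=5+6+5=16 → 40/91 = 0.4396
  class_2: TP=30, FP=4+6+20=30, FN=5+6+3=14 → 60/104 = 0.5769
  class_3: TP=49, FP=2+5+3=10, FN=26+26+20=72 → 98/180 = 0.5444
Macro-F1 score = mean = (0.7964 + 0.4396 + 0.5769 + 0.5444) / 4 = 0.589

0.589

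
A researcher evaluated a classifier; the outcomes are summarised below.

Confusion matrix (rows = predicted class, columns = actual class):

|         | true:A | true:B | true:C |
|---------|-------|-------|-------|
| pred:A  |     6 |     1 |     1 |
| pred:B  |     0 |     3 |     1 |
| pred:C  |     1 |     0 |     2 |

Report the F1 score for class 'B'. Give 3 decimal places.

0.750

F1 score = 2·TP/(2·TP+FP+FN).
B: TP=3, FP=0+1=1, FN=1+0=1 → 6/8 = 0.7500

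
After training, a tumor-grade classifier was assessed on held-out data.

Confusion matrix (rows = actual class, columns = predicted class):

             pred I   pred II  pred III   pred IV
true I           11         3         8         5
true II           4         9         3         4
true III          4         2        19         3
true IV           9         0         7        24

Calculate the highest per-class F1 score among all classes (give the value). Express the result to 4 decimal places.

0.6316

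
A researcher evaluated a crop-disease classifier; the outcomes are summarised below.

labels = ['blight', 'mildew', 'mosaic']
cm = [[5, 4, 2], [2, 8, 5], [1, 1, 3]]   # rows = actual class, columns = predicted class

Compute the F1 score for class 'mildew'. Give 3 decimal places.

0.571

Treat 'mildew' as positive and all other classes as negative.
F1 score = 2·TP/(2·TP+FP+FN).
mildew: TP=8, FP=4+1=5, FN=2+5=7 → 16/28 = 0.5714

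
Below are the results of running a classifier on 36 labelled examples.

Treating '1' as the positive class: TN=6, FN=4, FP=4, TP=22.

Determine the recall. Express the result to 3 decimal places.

Recall = TP/(TP+FN) = 22/(22+4) = 22/26 = 0.846

0.846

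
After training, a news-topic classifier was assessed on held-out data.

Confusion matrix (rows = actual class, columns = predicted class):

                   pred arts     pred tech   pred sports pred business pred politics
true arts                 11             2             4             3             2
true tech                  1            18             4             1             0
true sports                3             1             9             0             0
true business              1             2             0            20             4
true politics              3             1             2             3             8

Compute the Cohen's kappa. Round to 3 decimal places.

Observed agreement pₒ = trace/N = 66/103 = 0.6408
Expected agreement pₑ = Σ (rowᵢ·colᵢ)/N² = (22·19 + 24·24 + 13·19 + 27·27 + 17·14)/103² = 0.2081
κ = (pₒ − pₑ)/(1 − pₑ) = (0.6408 − 0.2081)/(1 − 0.2081) = 0.546

0.546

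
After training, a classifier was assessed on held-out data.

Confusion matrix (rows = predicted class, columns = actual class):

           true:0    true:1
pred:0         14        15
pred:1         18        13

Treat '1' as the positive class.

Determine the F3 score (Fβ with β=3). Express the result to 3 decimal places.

Fβ = (1+β²)·TP / ((1+β²)·TP + β²·FN + FP), with β²=9
= 10·13 / (10·13 + 9·15 + 18) = 0.459

0.459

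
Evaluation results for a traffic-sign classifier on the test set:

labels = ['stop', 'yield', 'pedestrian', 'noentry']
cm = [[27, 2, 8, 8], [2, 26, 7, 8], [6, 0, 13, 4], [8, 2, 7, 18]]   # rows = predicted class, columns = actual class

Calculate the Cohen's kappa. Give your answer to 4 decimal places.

0.4327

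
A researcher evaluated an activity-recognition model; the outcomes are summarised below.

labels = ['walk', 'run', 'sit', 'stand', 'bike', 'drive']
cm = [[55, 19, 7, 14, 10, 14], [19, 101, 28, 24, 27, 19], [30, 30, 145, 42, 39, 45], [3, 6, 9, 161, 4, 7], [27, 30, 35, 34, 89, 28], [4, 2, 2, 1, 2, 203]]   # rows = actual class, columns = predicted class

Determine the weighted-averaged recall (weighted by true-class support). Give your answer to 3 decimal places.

Per-class recall (TP/(TP+FN)):
  walk: TP=55, FN=19+7+14+10+14=64 → 55/119 = 0.4622
  run: TP=101, FN=19+28+24+27+19=117 → 101/218 = 0.4633
  sit: TP=145, FN=30+30+42+39+45=186 → 145/331 = 0.4381
  stand: TP=161, FN=3+6+9+4+7=29 → 161/190 = 0.8474
  bike: TP=89, FN=27+30+35+34+28=154 → 89/243 = 0.3663
  drive: TP=203, FN=4+2+2+1+2=11 → 203/214 = 0.9486
Weighted-recall = Σ (supportᵢ/N)·recallᵢ with N=1315: (119/1315)·0.4622 + (218/1315)·0.4633 + (331/1315)·0.4381 + (190/1315)·0.8474 + (243/1315)·0.3663 + (214/1315)·0.9486 = 0.573

0.573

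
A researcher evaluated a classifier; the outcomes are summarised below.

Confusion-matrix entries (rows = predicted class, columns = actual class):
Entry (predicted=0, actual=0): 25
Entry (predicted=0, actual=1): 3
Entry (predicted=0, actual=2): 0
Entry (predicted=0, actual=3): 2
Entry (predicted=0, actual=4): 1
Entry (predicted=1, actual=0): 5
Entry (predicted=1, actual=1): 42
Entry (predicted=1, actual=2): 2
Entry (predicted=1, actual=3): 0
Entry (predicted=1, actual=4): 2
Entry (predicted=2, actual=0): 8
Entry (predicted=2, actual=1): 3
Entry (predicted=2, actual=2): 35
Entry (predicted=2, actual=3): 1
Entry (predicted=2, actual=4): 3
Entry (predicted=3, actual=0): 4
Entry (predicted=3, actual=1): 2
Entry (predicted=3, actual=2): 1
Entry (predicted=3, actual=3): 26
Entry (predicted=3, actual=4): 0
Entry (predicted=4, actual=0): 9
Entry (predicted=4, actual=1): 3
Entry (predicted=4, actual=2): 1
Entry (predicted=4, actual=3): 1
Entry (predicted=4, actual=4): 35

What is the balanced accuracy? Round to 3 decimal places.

Balanced accuracy = mean of per-class recall.
  0: recall = 25/51 = 0.4902
  1: recall = 42/53 = 0.7925
  2: recall = 35/39 = 0.8974
  3: recall = 26/30 = 0.8667
  4: recall = 35/41 = 0.8537
Mean = (0.4902 + 0.7925 + 0.8974 + 0.8667 + 0.8537) / 5 = 0.780

0.780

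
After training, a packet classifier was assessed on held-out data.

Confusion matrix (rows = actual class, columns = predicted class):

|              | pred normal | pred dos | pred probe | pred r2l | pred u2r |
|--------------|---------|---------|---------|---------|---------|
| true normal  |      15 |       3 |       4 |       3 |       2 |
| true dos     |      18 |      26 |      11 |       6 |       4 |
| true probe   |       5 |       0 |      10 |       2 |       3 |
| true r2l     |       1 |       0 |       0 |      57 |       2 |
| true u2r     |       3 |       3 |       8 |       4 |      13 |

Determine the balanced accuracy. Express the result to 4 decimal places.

0.5650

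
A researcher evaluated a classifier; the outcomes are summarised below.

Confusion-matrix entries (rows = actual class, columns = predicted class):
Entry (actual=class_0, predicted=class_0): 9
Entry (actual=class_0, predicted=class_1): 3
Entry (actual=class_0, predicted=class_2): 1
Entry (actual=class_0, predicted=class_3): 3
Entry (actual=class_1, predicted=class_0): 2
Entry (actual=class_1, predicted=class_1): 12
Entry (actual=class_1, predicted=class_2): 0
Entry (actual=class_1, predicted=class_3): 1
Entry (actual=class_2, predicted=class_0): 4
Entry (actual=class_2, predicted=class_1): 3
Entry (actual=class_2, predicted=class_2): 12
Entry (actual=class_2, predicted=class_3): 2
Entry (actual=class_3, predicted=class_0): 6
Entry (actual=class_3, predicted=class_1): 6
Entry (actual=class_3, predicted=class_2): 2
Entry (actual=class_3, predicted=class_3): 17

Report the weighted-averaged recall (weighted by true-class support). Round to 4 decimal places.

0.6024

Per-class recall (TP/(TP+FN)):
  class_0: TP=9, FN=3+1+3=7 → 9/16 = 0.56250
  class_1: TP=12, FN=2+0+1=3 → 12/15 = 0.80000
  class_2: TP=12, FN=4+3+2=9 → 12/21 = 0.57143
  class_3: TP=17, FN=6+6+2=14 → 17/31 = 0.54839
Weighted-recall = Σ (supportᵢ/N)·recallᵢ with N=83: (16/83)·0.56250 + (15/83)·0.80000 + (21/83)·0.57143 + (31/83)·0.54839 = 0.6024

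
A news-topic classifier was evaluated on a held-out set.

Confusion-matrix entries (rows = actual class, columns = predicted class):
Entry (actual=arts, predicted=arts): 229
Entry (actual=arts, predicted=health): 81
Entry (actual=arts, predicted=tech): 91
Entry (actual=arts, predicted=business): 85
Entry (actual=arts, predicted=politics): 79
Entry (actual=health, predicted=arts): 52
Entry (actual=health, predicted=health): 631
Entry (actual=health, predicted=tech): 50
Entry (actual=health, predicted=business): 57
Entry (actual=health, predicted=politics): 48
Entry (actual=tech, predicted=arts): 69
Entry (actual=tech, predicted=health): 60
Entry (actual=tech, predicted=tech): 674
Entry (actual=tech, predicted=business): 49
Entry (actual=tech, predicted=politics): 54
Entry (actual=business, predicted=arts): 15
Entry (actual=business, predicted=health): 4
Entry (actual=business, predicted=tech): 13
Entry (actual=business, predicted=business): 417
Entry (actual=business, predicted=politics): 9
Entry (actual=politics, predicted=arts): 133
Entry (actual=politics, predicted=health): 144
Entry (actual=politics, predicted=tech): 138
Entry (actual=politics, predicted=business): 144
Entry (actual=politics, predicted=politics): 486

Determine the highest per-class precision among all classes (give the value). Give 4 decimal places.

Per-class precision (TP/(TP+FP)):
  arts: TP=229, FP=52+69+15+133=269 → 229/498 = 0.45984
  health: TP=631, FP=81+60+4+144=289 → 631/920 = 0.68587
  tech: TP=674, FP=91+50+13+138=292 → 674/966 = 0.69772
  business: TP=417, FP=85+57+49+144=335 → 417/752 = 0.55452
  politics: TP=486, FP=79+48+54+9=190 → 486/676 = 0.71893
Highest is class 'politics' with precision = 0.7189.

0.7189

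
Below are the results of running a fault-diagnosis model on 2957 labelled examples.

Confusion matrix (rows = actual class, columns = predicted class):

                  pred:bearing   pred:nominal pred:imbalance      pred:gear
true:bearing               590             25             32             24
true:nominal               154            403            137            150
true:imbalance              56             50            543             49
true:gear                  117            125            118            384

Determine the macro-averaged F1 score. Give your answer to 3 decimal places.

0.645

Per-class F1 score (2·TP/(2·TP+FP+FN)):
  bearing: TP=590, FP=154+56+117=327, FN=25+32+24=81 → 1180/1588 = 0.7431
  nominal: TP=403, FP=25+50+125=200, FN=154+137+150=441 → 806/1447 = 0.5570
  imbalance: TP=543, FP=32+137+118=287, FN=56+50+49=155 → 1086/1528 = 0.7107
  gear: TP=384, FP=24+150+49=223, FN=117+125+118=360 → 768/1351 = 0.5685
Macro-F1 score = mean = (0.7431 + 0.5570 + 0.7107 + 0.5685) / 4 = 0.645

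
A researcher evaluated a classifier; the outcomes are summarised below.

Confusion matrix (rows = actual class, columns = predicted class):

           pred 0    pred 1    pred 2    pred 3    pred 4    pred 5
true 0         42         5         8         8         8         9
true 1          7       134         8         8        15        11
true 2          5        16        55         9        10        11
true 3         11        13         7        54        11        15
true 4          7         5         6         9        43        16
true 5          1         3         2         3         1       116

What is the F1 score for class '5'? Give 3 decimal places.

0.763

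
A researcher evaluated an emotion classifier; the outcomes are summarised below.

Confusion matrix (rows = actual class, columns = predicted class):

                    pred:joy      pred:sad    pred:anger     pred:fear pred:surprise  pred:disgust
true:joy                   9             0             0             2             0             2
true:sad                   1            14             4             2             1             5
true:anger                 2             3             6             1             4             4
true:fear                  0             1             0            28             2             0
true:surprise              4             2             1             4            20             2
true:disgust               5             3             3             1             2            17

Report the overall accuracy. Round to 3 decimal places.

0.606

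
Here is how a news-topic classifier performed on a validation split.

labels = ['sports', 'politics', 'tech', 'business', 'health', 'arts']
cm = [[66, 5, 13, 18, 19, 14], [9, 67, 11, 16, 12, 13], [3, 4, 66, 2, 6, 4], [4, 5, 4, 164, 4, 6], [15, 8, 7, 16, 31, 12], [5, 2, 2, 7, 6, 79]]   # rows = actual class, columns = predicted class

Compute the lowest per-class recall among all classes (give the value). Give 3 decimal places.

0.348

Per-class recall (TP/(TP+FN)):
  sports: TP=66, FN=5+13+18+19+14=69 → 66/135 = 0.4889
  politics: TP=67, FN=9+11+16+12+13=61 → 67/128 = 0.5234
  tech: TP=66, FN=3+4+2+6+4=19 → 66/85 = 0.7765
  business: TP=164, FN=4+5+4+4+6=23 → 164/187 = 0.8770
  health: TP=31, FN=15+8+7+16+12=58 → 31/89 = 0.3483
  arts: TP=79, FN=5+2+2+7+6=22 → 79/101 = 0.7822
Lowest is class 'health' with recall = 0.348.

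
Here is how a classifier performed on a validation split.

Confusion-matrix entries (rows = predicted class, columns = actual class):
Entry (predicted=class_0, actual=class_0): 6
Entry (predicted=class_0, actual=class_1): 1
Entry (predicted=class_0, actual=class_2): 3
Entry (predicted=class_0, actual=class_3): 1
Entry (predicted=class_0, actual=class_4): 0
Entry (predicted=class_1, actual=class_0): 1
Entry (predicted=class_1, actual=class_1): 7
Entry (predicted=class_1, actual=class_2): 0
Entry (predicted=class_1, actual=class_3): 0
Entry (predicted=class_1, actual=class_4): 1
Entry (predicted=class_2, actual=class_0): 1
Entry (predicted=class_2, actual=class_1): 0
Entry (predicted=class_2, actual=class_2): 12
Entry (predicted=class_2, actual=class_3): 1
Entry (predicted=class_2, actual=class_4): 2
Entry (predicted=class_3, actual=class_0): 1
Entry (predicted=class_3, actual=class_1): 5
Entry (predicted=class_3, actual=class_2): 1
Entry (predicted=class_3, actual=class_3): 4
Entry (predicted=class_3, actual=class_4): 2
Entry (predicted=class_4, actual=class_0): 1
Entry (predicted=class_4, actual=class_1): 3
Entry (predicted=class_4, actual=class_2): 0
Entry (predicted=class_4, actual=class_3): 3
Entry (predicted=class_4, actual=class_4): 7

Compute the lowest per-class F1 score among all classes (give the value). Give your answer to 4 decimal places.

0.3636

Per-class F1 score (2·TP/(2·TP+FP+FN)):
  class_0: TP=6, FP=1+3+1+0=5, FN=1+1+1+1=4 → 12/21 = 0.57143
  class_1: TP=7, FP=1+0+0+1=2, FN=1+0+5+3=9 → 14/25 = 0.56000
  class_2: TP=12, FP=1+0+1+2=4, FN=3+0+1+0=4 → 24/32 = 0.75000
  class_3: TP=4, FP=1+5+1+2=9, FN=1+0+1+3=5 → 8/22 = 0.36364
  class_4: TP=7, FP=1+3+0+3=7, FN=0+1+2+2=5 → 14/26 = 0.53846
Lowest is class 'class_3' with F1 score = 0.3636.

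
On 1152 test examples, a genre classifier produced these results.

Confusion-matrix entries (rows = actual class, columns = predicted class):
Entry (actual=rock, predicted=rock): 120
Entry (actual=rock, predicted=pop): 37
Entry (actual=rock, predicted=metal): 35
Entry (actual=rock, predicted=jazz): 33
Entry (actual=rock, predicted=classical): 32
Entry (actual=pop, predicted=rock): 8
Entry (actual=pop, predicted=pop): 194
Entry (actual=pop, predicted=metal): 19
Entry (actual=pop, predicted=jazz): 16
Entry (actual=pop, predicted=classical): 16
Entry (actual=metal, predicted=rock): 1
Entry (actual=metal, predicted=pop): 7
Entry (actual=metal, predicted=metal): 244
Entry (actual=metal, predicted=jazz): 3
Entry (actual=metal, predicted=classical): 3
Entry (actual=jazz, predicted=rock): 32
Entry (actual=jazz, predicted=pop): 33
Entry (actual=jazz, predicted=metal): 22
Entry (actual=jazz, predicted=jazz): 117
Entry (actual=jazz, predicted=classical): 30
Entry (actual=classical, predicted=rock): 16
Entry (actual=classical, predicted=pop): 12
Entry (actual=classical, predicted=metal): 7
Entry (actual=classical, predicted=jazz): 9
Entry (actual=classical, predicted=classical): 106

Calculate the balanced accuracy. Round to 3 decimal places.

0.677

Balanced accuracy = mean of per-class recall.
  rock: recall = 120/257 = 0.4669
  pop: recall = 194/253 = 0.7668
  metal: recall = 244/258 = 0.9457
  jazz: recall = 117/234 = 0.5000
  classical: recall = 106/150 = 0.7067
Mean = (0.4669 + 0.7668 + 0.9457 + 0.5000 + 0.7067) / 5 = 0.677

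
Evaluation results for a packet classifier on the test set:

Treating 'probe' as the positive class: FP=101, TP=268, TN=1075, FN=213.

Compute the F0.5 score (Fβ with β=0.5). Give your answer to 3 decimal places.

0.685

Fβ = (1+β²)·TP / ((1+β²)·TP + β²·FN + FP), with β²=1/4
= 1.25·268 / (1.25·268 + 0.25·213 + 101) = 0.685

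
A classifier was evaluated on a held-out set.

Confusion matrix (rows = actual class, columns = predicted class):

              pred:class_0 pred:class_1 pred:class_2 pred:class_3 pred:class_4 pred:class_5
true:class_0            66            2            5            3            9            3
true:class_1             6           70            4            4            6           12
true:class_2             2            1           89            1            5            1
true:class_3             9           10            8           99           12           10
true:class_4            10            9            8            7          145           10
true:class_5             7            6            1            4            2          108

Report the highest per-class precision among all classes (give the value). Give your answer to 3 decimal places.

0.839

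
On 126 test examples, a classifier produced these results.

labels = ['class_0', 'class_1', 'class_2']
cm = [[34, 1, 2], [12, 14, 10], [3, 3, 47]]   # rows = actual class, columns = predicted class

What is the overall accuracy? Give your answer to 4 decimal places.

0.7540

Accuracy = trace / total = (34+14+47=95) / 126 = 95/126 = 0.7540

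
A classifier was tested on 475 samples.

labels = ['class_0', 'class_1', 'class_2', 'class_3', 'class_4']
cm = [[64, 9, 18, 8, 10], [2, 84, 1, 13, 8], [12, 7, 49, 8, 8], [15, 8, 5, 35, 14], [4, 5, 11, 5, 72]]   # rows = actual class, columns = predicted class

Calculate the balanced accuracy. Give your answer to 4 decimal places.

0.6290

Balanced accuracy = mean of per-class recall.
  class_0: recall = 64/109 = 0.58716
  class_1: recall = 84/108 = 0.77778
  class_2: recall = 49/84 = 0.58333
  class_3: recall = 35/77 = 0.45455
  class_4: recall = 72/97 = 0.74227
Mean = (0.58716 + 0.77778 + 0.58333 + 0.45455 + 0.74227) / 5 = 0.6290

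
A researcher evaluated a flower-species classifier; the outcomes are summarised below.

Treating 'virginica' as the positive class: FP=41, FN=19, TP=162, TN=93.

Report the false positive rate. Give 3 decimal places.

0.306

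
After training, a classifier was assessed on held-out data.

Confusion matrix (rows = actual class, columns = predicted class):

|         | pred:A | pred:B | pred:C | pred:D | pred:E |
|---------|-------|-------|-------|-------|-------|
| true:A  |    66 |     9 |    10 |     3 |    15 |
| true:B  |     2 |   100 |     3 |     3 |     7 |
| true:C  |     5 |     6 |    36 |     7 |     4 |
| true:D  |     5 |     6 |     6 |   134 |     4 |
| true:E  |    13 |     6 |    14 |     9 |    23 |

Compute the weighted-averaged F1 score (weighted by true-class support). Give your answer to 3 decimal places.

0.720

Per-class F1 score (2·TP/(2·TP+FP+FN)):
  A: TP=66, FP=2+5+5+13=25, FN=9+10+3+15=37 → 132/194 = 0.6804
  B: TP=100, FP=9+6+6+6=27, FN=2+3+3+7=15 → 200/242 = 0.8264
  C: TP=36, FP=10+3+6+14=33, FN=5+6+7+4=22 → 72/127 = 0.5669
  D: TP=134, FP=3+3+7+9=22, FN=5+6+6+4=21 → 268/311 = 0.8617
  E: TP=23, FP=15+7+4+4=30, FN=13+6+14+9=42 → 46/118 = 0.3898
Weighted-F1 score = Σ (supportᵢ/N)·F1 scoreᵢ with N=496: (103/496)·0.6804 + (115/496)·0.8264 + (58/496)·0.5669 + (155/496)·0.8617 + (65/496)·0.3898 = 0.720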